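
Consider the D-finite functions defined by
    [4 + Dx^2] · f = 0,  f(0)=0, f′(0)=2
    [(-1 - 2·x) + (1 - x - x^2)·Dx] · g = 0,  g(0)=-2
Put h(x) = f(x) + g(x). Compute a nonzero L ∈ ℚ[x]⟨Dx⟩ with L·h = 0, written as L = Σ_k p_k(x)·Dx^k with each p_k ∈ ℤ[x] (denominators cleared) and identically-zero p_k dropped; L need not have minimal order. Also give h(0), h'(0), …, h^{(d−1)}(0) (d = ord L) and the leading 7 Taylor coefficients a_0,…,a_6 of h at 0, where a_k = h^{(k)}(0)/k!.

f: a_k = 0, 2, 0, -4/3, 0, 4/15, 0, …
g: a_k = -2, -2, -4, -6, -10, -16, -26, …
h₀=f+g: left-lcm gives L₀, ord ≤ 3.
L = (-44 - 96·x - 32·x^2 - 48·x^3 - 40·x^4 - 16·x^5) + (16 - 20·x - 8·x^2 + 16·x^3 - 12·x^4 - 24·x^5 - 8·x^6)·Dx + (-11 - 24·x - 8·x^2 - 12·x^3 - 10·x^4 - 4·x^5)·Dx^2 + (4 - 5·x - 2·x^2 + 4·x^3 - 3·x^4 - 6·x^5 - 2·x^6)·Dx^3  (order 3).
h: a_k = -2, 0, -4, -22/3, -10, -236/15, -26, …
ICs: h(0) = -2, h′(0) = 0, h′′(0) = -8.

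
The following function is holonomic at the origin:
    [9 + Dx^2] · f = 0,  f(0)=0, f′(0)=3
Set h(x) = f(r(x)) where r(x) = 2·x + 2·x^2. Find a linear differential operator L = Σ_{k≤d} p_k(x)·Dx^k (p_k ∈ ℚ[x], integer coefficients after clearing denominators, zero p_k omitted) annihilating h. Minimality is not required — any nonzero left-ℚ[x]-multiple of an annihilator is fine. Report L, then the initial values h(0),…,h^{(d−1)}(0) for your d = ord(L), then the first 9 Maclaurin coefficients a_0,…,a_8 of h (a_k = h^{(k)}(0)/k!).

L = (36 + 216·x + 432·x^2 + 288·x^3) - 2·Dx + (1 + 2·x)·Dx^2  (order 2).
h: a_k = 0, 6, 6, -36, -108, -216/5, 288, 20736/35, 1296/5, …
ICs: h(0) = 0, h′(0) = 6.

f: a_k = 0, 3, 0, -9/2, 0, 81/40, 0, -243/560, 0, …
h₀=f(r): pull back L_f along r ⇒ L₀.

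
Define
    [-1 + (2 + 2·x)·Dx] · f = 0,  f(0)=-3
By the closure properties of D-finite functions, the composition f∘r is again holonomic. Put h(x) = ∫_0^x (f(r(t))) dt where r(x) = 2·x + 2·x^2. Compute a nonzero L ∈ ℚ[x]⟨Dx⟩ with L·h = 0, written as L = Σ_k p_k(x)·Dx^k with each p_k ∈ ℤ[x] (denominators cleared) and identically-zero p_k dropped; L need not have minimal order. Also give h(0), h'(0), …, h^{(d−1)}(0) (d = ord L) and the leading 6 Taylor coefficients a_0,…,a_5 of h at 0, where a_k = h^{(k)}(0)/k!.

f: a_k = -3, -3/2, 3/8, -3/16, 15/128, -21/256, …
Substitute x→r, Dx→(1/r')Dx; clear ⇒ L₀.
Integrate: L := L₀·Dx.
L = (-1 - 2·x)·Dx + (1 + 2·x + 2·x^2)·Dx^2  (order 2).
h: a_k = 0, -3, -3/2, -1/2, 3/8, -9/40, …
ICs: h(0) = 0, h′(0) = -3.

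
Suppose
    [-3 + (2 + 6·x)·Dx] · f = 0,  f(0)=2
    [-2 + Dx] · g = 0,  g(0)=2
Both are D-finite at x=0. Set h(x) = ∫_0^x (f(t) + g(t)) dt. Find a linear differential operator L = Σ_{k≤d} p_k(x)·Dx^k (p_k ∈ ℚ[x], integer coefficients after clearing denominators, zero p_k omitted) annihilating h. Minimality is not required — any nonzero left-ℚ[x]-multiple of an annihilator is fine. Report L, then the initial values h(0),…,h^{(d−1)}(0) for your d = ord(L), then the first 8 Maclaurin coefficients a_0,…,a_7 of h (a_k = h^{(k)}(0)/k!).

L = (42 + 72·x)·Dx + (-25 - 96·x - 144·x^2)·Dx^2 + (2 + 30·x + 72·x^2)·Dx^3  (order 3).
h: a_k = 0, 4, 7/2, 7/12, 145/96, -959/960, 26539/11520, -684809/161280, …
ICs: h(0) = 0, h′(0) = 4, h′′(0) = 7.

f: a_k = 2, 3, -9/4, 27/8, -405/64, 1701/128, -15309/512, 72171/1024, …
g: a_k = 2, 4, 4, 8/3, 4/3, 8/15, 8/45, 16/315, …
h₀=f+g: left-lcm gives L₀, ord ≤ 2.
h=∫₀ˣh₀: take L = L₀·Dx.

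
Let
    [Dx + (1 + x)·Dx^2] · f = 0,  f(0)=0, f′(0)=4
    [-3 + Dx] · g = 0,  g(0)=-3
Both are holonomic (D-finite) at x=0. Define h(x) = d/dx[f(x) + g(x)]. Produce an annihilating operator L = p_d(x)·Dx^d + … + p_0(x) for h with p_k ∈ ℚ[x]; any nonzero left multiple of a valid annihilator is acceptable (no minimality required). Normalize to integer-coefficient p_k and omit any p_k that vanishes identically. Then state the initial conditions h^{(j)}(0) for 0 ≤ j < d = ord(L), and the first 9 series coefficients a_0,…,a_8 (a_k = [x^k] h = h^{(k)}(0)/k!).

L = (-15 - 9·x) + (-7 - 18·x - 9·x^2)·Dx + (4 + 7·x + 3·x^2)·Dx^2  (order 2).
h: a_k = -5, -31, -73/2, -89/2, -211/8, -889/40, -409/80, -4427/560, 11359/4480, …
ICs: h(0) = -5, h′(0) = -31.

f: a_k = 0, 4, -2, 4/3, -1, 4/5, -2/3, 4/7, -1/2, …
g: a_k = -3, -9, -27/2, -27/2, -81/8, -243/40, -243/80, -729/560, -2187/4480, …
L₀ := lclm(L_f,L_g); ord L₀ ≤ 2+1.
h=h₀': d/dx-closure on L₀ ⇒ L.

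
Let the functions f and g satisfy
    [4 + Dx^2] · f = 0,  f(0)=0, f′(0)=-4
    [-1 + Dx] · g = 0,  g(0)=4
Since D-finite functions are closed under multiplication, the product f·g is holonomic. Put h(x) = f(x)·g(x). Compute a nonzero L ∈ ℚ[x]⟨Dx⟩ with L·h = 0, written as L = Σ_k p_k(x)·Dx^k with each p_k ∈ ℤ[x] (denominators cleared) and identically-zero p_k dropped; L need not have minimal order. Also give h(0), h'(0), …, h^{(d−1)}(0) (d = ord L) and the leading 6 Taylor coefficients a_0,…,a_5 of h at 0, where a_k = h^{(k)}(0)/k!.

L = 5 - 2·Dx + Dx^2  (order 2).
h: a_k = 0, -16, -16, 8/3, 8, 38/15, …
ICs: h(0) = 0, h′(0) = -16.

f: a_k = 0, -4, 0, 8/3, 0, -8/15, …
g: a_k = 4, 4, 2, 2/3, 1/6, 1/30, …
L₀ := L_f ⊗_s L_g (sym. prod.), ord ≤ 2.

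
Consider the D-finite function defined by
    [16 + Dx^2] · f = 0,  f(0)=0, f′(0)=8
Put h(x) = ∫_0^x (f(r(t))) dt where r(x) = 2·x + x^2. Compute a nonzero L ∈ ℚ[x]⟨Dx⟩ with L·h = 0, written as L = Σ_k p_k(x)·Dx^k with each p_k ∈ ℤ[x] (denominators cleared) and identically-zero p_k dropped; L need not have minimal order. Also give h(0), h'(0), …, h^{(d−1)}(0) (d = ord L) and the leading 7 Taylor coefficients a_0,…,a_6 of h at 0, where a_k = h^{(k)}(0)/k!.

f: a_k = 0, 8, 0, -64/3, 0, 256/15, 0, …
Substitute x→r, Dx→(1/r')Dx; clear ⇒ L₀.
h=∫h₀ ⇒ L = L₀·Dx.
L = (64 + 192·x + 192·x^2 + 64·x^3)·Dx - Dx^2 + (1 + x)·Dx^3  (order 3).
h: a_k = 0, 0, 8, 8/3, -128/3, -256/5, 3136/45, …
ICs: h(0) = 0, h′(0) = 0, h′′(0) = 16.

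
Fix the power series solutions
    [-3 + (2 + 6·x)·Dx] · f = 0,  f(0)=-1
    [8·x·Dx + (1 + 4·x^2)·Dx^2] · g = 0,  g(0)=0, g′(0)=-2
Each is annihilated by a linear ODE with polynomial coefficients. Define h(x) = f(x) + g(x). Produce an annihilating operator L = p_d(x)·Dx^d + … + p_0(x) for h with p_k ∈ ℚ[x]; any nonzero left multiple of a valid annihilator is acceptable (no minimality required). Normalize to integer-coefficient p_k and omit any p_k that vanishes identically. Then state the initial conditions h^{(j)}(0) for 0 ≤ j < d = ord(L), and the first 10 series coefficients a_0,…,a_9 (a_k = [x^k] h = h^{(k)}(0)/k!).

f: a_k = -1, -3/2, 9/8, -27/16, 405/128, -1701/256, 15309/1024, -72171/2048, 2814669/32768, -14073345/65536, …
g: a_k = 0, -2, 0, 8/3, 0, -32/5, 0, 128/7, 0, -512/9, …
f+g: L₀ = lclm(L_f,L_g), ord ≤ 1+2.
L = (-48 - 360·x + 576·x^2 + 864·x^3)·Dx + (-59 - 192·x - 120·x^2 + 2304·x^3 + 3024·x^4)·Dx^2 + (-6 + 14·x + 144·x^2 + 272·x^3 + 672·x^4 + 864·x^5)·Dx^3  (order 3).
h: a_k = -1, -7/2, 9/8, 47/48, 405/128, -16697/1280, 15309/1024, -243053/14336, 2814669/32768, -160214537/589824, …
ICs: h(0) = -1, h′(0) = -7/2, h′′(0) = 9/4.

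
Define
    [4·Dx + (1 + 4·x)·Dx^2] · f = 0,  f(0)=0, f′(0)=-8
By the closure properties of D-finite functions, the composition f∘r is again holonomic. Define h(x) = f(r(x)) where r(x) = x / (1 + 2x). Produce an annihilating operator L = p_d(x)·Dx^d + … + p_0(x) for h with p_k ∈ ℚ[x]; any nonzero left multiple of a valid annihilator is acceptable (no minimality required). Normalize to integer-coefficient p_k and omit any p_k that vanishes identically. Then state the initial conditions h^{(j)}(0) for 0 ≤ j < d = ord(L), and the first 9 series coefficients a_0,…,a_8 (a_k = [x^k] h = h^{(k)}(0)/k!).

f: a_k = 0, -8, 16, -128/3, 128, -2048/5, 4096/3, -32768/7, 16384, …
f∘r: x↦r, Dx↦Dx/r' in L_f ⇒ L₀.
L = (8 + 24·x)·Dx + (1 + 8·x + 12·x^2)·Dx^2  (order 2).
h: a_k = 0, -8, 32, -416/3, 640, -15488/5, 46592/3, -559616/7, 419840, …
ICs: h(0) = 0, h′(0) = -8.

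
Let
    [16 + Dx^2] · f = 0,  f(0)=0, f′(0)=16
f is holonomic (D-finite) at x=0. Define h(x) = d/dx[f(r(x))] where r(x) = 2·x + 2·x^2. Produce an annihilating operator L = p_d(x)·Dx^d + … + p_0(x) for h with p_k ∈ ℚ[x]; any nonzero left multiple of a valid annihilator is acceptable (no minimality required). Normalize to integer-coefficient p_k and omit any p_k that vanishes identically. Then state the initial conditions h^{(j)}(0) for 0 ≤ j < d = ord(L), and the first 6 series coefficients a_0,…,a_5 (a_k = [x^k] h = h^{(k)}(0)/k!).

L = (76 + 512·x + 1536·x^2 + 2048·x^3 + 1024·x^4) + (-6 - 12·x)·Dx + (1 + 4·x + 4·x^2)·Dx^2  (order 2).
h: a_k = 32, 64, -1024, -4096, 1024/3, 30720, …
ICs: h(0) = 32, h′(0) = 64.

f: a_k = 0, 16, 0, -128/3, 0, 512/15, …
Substitute x→r, Dx→(1/r')Dx; clear ⇒ L₀.
h₀' ⇒ L via d/dx closure of L₀.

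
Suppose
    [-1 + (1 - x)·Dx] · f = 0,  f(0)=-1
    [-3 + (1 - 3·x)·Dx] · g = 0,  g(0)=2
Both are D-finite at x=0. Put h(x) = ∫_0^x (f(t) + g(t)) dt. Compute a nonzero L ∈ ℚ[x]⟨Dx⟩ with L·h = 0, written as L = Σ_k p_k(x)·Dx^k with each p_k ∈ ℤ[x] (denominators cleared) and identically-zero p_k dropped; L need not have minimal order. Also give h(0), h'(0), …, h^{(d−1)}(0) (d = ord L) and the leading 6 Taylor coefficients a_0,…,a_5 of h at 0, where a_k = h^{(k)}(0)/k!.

f: a_k = -1, -1, -1, -1, -1, -1, …
g: a_k = 2, 6, 18, 54, 162, 486, …
Sum ⇒ L₀ = lclm(L_f,L_g) in ℚ(x)⟨Dx⟩.
∫: right-multiply L₀ by Dx.
L = -6·Dx + (8 - 12·x)·Dx^2 + (-1 + 4·x - 3·x^2)·Dx^3  (order 3).
h: a_k = 0, 1, 5/2, 17/3, 53/4, 161/5, …
ICs: h(0) = 0, h′(0) = 1, h′′(0) = 5.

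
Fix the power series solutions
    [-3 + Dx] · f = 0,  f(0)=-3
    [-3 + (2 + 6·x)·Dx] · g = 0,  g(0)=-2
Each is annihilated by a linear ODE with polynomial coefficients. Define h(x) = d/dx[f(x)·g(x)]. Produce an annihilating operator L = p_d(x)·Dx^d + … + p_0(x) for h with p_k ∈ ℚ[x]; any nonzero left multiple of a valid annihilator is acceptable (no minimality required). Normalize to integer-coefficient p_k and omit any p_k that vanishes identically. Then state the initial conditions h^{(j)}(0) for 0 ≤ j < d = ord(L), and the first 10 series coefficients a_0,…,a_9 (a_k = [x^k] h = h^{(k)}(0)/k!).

f: a_k = -3, -9, -27/2, -27/2, -81/8, -243/40, -243/80, -729/560, -2187/4480, -729/4480, …
g: a_k = -2, -3, 9/4, -27/8, 405/64, -1701/128, 15309/512, -72171/1024, 2814669/16384, -14073345/32768, …
h₀=f·g: eliminate ⇒ L₀, order ≤ 1·1.
Derive L from L₀ (diff closure).
L = (7 + 36·x + 36·x^2) + (-2 - 10·x - 12·x^2)·Dx  (order 1).
h: a_k = 27, 189/2, 1377/8, 2673/16, 26001/128, -64881/1280, 2456001/5120, -86498037/71680, 582964533/163840, -23517687987/2293760, …
ICs: h(0) = 27.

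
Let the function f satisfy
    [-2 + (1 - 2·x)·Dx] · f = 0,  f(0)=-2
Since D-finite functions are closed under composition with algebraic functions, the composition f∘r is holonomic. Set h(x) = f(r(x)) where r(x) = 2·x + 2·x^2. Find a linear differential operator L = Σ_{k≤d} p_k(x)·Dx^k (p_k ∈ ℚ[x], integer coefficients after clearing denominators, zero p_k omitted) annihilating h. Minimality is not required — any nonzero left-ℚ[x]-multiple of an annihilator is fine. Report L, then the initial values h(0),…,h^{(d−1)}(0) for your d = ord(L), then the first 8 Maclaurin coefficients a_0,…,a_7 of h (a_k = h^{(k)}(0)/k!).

L = (4 + 8·x) + (-1 + 4·x + 4·x^2)·Dx  (order 1).
h: a_k = -2, -8, -40, -192, -928, -4480, -21632, -104448, …
ICs: h(0) = -2.

f: a_k = -2, -4, -8, -16, -32, -64, -128, -256, …
Change of var in L_f (x↦r) gives L₀.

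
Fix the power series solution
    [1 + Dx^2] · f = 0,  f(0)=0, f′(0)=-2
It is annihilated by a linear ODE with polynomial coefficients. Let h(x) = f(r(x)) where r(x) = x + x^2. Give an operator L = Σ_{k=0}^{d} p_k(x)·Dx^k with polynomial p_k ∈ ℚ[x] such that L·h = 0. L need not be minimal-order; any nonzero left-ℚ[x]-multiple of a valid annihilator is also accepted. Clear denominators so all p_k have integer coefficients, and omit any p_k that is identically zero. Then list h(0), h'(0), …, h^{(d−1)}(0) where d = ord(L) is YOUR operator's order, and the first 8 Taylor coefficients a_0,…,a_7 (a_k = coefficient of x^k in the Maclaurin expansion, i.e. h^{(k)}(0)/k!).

f: a_k = 0, -2, 0, 1/3, 0, -1/60, 0, 1/2520, …
Change of var in L_f (x↦r) gives L₀.
L = (1 + 6·x + 12·x^2 + 8·x^3) - 2·Dx + (1 + 2·x)·Dx^2  (order 2).
h: a_k = 0, -2, -2, 1/3, 1, 59/60, 1/4, -419/2520, …
ICs: h(0) = 0, h′(0) = -2.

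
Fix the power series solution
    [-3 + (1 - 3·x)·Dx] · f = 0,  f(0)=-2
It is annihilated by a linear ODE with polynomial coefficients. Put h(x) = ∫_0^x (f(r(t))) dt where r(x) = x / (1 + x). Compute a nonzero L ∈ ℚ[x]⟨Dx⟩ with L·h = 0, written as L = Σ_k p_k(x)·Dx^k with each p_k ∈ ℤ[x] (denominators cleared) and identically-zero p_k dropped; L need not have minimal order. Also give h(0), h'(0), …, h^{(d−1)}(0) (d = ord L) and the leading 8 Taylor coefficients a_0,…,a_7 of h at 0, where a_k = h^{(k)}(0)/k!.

L = 3·Dx + (-1 + x + 2·x^2)·Dx^2  (order 2).
h: a_k = 0, -2, -3, -4, -6, -48/5, -16, -192/7, …
ICs: h(0) = 0, h′(0) = -2.

f: a_k = -2, -6, -18, -54, -162, -486, -1458, -4374, …
f∘r: x↦r, Dx↦Dx/r' in L_f ⇒ L₀.
∫: right-multiply L₀ by Dx.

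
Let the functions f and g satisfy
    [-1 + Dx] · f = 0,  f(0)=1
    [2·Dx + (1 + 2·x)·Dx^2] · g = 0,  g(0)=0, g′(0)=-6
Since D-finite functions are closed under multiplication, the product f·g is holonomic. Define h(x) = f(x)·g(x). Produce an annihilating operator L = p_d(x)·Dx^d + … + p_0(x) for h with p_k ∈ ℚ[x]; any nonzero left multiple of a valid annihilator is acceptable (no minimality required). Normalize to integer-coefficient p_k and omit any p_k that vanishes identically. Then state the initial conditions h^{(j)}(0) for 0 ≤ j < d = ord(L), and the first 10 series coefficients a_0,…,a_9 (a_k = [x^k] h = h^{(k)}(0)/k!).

L = (-1 + 2·x) - 4·x·Dx + (1 + 2·x)·Dx^2  (order 2).
h: a_k = 0, -6, 0, -5, 6, -209/20, 53/3, -25829/840, 3263/60, -393007/4032, …
ICs: h(0) = 0, h′(0) = -6.

f: a_k = 1, 1, 1/2, 1/6, 1/24, 1/120, 1/720, 1/5040, 1/40320, 1/362880, …
g: a_k = 0, -6, 6, -8, 12, -96/5, 32, -384/7, 96, -512/3, …
h₀=f·g: eliminate ⇒ L₀, order ≤ 1·2.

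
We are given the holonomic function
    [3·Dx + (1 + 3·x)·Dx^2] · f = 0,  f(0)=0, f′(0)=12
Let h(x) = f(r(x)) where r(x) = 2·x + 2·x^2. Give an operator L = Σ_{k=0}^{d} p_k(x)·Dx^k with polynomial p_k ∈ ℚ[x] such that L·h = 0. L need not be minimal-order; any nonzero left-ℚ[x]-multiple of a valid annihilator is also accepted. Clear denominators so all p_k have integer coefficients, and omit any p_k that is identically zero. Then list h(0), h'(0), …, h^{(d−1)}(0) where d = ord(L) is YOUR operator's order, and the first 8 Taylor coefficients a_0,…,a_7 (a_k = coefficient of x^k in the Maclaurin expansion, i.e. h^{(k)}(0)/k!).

f: a_k = 0, 12, -18, 36, -81, 972/5, -486, 8748/7, …
Change of var in L_f (x↦r) gives L₀.
L = (4 + 12·x + 12·x^2)·Dx + (1 + 8·x + 18·x^2 + 12·x^3)·Dx^2  (order 2).
h: a_k = 0, 24, -48, 144, -504, 9504/5, -7488, 212544/7, …
ICs: h(0) = 0, h′(0) = 24.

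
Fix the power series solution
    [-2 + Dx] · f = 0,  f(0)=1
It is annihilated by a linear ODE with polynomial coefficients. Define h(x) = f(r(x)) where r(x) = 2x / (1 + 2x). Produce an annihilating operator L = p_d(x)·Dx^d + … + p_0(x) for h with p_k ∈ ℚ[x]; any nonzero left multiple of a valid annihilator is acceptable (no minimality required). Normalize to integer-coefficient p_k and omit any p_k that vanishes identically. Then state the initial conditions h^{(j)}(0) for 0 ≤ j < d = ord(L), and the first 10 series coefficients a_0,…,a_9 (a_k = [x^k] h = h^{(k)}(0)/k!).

L = -4 + (1 + 4·x + 4·x^2)·Dx  (order 1).
h: a_k = 1, 4, 0, -16/3, 32/3, -64/5, 256/45, 1280/63, -8192/105, 72704/405, …
ICs: h(0) = 1.

f: a_k = 1, 2, 2, 4/3, 2/3, 4/15, 4/45, 8/315, 2/315, 4/2835, …
Substitute x→r, Dx→(1/r')Dx; clear ⇒ L₀.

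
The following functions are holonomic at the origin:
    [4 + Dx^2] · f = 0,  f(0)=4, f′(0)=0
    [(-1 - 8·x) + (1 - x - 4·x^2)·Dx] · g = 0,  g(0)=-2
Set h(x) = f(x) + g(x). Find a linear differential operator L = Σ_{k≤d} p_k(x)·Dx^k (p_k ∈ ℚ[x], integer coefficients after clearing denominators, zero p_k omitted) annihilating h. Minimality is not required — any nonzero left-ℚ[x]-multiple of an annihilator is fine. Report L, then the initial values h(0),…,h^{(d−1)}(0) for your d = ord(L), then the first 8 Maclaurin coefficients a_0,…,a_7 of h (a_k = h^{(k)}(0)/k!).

L = (-116 - 1008·x - 968·x^2 - 2688·x^3 - 640·x^4 - 1024·x^5) + (28 + 4·x - 8·x^2 - 200·x^3 - 480·x^4 - 384·x^5 - 512·x^6)·Dx + (-29 - 252·x - 242·x^2 - 672·x^3 - 160·x^4 - 256·x^5)·Dx^2 + (7 + x - 2·x^2 - 50·x^3 - 120·x^4 - 96·x^5 - 128·x^6)·Dx^3  (order 3).
h: a_k = 2, -2, -18, -18, -166/3, -130, -16306/45, -882, …
ICs: h(0) = 2, h′(0) = -2, h′′(0) = -36.

f: a_k = 4, 0, -8, 0, 8/3, 0, -16/45, 0, …
g: a_k = -2, -2, -10, -18, -58, -130, -362, -882, …
Sum ⇒ L₀ = lclm(L_f,L_g) in ℚ(x)⟨Dx⟩.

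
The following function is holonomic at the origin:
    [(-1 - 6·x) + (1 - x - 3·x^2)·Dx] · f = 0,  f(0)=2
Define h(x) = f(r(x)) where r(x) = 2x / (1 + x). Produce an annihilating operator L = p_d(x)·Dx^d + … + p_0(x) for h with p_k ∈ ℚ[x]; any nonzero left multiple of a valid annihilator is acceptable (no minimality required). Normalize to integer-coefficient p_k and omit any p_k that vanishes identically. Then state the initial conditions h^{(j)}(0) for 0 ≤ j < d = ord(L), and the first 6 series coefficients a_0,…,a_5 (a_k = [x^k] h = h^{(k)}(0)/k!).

f: a_k = 2, 2, 8, 14, 38, 80, …
L₀ from L_f via x↦r, Dx↦r'^{-1}Dx.
L = (2 + 26·x) + (-1 - x + 13·x^2 + 13·x^3)·Dx  (order 1).
h: a_k = 2, 4, 28, 52, 364, 676, …
ICs: h(0) = 2.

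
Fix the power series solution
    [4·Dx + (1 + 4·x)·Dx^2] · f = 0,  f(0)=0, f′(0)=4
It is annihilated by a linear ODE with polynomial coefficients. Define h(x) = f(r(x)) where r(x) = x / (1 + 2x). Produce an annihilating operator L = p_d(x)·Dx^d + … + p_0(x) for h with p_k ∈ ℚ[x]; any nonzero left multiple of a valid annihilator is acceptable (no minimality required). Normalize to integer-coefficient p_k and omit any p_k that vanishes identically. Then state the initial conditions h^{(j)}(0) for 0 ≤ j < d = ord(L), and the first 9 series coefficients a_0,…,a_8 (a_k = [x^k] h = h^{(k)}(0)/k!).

L = (8 + 24·x)·Dx + (1 + 8·x + 12·x^2)·Dx^2  (order 2).
h: a_k = 0, 4, -16, 208/3, -320, 7744/5, -23296/3, 279808/7, -209920, …
ICs: h(0) = 0, h′(0) = 4.

f: a_k = 0, 4, -8, 64/3, -64, 1024/5, -2048/3, 16384/7, -8192, …
h₀=f(r): pull back L_f along r ⇒ L₀.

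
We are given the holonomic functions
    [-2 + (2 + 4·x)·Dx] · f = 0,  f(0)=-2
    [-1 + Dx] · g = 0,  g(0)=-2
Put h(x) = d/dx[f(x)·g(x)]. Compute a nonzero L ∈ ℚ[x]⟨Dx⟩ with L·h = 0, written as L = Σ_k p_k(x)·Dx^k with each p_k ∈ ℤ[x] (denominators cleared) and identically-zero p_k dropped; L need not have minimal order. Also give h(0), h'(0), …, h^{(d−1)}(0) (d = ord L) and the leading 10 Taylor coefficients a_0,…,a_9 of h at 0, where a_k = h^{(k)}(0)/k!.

f: a_k = -2, -2, 1, -1, 5/4, -7/4, 21/8, -33/8, 429/64, -715/64, …
g: a_k = -2, -2, -1, -1/3, -1/12, -1/60, -1/360, -1/2520, -1/20160, -1/181440, …
f·g: L₀ = L_f ⊗_s L_g, ord ≤ 1·1.
h=h₀': d/dx-closure on L₀ ⇒ L.
L = (1 + 4·x + 2·x^2) + (-1 - 3·x - 2·x^2)·Dx  (order 1).
h: a_k = 8, 8, 8, -8/3, 28/3, -244/15, 1388/45, -18364/315, 34913/315, -599927/2835, …
ICs: h(0) = 8.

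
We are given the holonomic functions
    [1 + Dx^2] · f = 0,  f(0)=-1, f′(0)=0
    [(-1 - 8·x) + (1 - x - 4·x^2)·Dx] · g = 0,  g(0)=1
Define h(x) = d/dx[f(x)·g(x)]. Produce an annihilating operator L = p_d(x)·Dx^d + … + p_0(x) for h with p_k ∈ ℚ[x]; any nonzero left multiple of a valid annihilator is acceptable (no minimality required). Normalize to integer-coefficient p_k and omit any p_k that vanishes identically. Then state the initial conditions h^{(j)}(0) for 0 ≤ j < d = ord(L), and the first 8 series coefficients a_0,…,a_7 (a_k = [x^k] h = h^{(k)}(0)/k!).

L = (159 - 2·x - 7·x^2 + 8·x^3 + 16·x^4) + (22 + 178·x + 24·x^2 + 64·x^3)·Dx + (-7 + 6·x + 25·x^2 + 8·x^3 + 16·x^4)·Dx^2  (order 2).
h: a_k = -1, -9, -51/2, -637/6, -7265/24, -120029/120, -2060723/720, -14457427/1680, …
ICs: h(0) = -1, h′(0) = -9.

f: a_k = -1, 0, 1/2, 0, -1/24, 0, 1/720, 0, …
g: a_k = 1, 1, 5, 9, 29, 65, 181, 441, …
f·g: L₀ = L_f ⊗_s L_g, ord ≤ 2·1.
h=h₀': d/dx-closure on L₀ ⇒ L.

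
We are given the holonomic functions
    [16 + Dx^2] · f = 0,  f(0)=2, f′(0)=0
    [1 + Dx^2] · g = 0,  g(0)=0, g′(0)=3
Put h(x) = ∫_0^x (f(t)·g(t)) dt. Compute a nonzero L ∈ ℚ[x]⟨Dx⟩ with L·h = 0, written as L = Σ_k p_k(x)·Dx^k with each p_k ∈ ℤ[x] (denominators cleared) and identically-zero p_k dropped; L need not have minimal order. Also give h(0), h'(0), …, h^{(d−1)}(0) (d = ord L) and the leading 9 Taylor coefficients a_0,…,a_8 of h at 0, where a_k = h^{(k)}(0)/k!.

f: a_k = 2, 0, -16, 0, 64/3, 0, -512/45, 0, 1024/315, …
g: a_k = 0, 3, 0, -1/2, 0, 1/40, 0, -1/1680, 0, …
L₀ := L_f ⊗_s L_g (sym. prod.), ord ≤ 4.
h=∫h₀ ⇒ L = L₀·Dx.
L = 225·Dx + 34·Dx^3 + Dx^5  (order 5).
h: a_k = 0, 0, 3, 0, -49/4, 0, 1441/120, 0, -37969/6720, …
ICs: h(0) = 0, h′(0) = 0, h′′(0) = 6, h′′′(0) = 0, h′′′′(0) = -294.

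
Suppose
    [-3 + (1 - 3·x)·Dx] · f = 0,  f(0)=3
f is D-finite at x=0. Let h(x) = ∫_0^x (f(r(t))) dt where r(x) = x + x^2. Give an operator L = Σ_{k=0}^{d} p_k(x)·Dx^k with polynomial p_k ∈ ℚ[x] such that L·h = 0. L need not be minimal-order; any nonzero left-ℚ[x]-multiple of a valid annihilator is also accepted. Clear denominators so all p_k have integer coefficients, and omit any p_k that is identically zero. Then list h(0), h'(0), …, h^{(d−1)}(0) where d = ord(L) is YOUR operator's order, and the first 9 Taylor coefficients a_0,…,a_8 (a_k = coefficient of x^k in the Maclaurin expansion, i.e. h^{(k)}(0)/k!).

f: a_k = 3, 9, 27, 81, 243, 729, 2187, 6561, 19683, …
h₀=f(r): pull back L_f along r ⇒ L₀.
∫: right-multiply L₀ by Dx.
L = (3 + 6·x)·Dx + (-1 + 3·x + 3·x^2)·Dx^2  (order 2).
h: a_k = 0, 3, 9/2, 12, 135/4, 513/5, 324, 1053, 27945/8, …
ICs: h(0) = 0, h′(0) = 3.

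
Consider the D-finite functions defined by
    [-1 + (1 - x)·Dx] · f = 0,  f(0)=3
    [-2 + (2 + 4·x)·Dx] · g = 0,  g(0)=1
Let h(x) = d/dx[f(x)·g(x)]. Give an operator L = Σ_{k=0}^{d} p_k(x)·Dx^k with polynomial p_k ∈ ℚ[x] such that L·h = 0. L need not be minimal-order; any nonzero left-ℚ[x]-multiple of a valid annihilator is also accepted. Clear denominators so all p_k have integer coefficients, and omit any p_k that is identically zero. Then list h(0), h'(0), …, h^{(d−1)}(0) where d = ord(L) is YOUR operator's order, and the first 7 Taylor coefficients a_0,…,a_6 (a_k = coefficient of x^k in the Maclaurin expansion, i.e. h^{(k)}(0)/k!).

L = (3 + 12·x + 3·x^2) + (-2 - 3·x + 3·x^2 + 2·x^3)·Dx  (order 1).
h: a_k = 6, 9, 18, 33/2, 135/4, 135/8, 63, …
ICs: h(0) = 6.

f: a_k = 3, 3, 3, 3, 3, 3, 3, …
g: a_k = 1, 1, -1/2, 1/2, -5/8, 7/8, -21/16, …
L₀ := L_f ⊗_s L_g (sym. prod.), ord ≤ 1.
Differentiate: ansatz ord ≤ ord L₀ ⇒ L.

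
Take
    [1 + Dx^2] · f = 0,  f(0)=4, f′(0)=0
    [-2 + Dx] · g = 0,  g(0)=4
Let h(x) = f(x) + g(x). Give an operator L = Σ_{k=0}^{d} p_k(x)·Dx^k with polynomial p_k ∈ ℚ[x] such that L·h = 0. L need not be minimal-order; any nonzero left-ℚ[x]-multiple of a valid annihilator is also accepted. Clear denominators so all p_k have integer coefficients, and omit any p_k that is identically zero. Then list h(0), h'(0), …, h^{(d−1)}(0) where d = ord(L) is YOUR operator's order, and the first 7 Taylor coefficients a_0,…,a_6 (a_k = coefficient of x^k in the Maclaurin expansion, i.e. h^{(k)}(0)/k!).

L = -2 + Dx - 2·Dx^2 + Dx^3  (order 3).
h: a_k = 8, 8, 6, 16/3, 17/6, 16/15, 7/20, …
ICs: h(0) = 8, h′(0) = 8, h′′(0) = 12.

f: a_k = 4, 0, -2, 0, 1/6, 0, -1/180, …
g: a_k = 4, 8, 8, 16/3, 8/3, 16/15, 16/45, …
Sum ⇒ L₀ = lclm(L_f,L_g) in ℚ(x)⟨Dx⟩.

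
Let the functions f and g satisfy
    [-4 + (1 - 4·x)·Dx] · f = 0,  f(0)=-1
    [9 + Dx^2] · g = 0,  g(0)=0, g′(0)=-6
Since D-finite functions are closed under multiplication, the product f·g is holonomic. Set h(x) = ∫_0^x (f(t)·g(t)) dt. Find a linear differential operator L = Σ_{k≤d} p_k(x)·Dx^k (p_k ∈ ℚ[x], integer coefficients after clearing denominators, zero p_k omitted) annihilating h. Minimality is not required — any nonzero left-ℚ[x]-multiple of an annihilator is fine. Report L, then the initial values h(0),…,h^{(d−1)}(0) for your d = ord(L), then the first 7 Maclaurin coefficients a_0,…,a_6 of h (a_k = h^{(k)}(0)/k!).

f: a_k = -1, -4, -16, -64, -256, -1024, -4096, …
g: a_k = 0, -6, 0, 9, 0, -81/20, 0, …
Product ⇒ symmetric product L₀, ord ≤ 2.
h=∫h₀ ⇒ L = L₀·Dx.
L = (-9 + 36·x)·Dx + 8·Dx^2 + (-1 + 4·x)·Dx^3  (order 3).
h: a_k = 0, 0, 3, 8, 87/4, 348/5, 9307/40, …
ICs: h(0) = 0, h′(0) = 0, h′′(0) = 6.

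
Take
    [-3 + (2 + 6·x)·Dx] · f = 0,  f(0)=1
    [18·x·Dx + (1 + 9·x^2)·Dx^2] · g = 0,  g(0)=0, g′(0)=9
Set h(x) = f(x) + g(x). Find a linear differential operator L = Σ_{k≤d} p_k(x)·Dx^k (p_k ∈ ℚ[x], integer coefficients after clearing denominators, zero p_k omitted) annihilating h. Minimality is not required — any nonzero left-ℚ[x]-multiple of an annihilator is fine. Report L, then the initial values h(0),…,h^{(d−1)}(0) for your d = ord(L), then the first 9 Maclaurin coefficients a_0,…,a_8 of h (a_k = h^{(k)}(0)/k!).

L = (-36 - 270·x + 972·x^2 + 1458·x^3)·Dx + (-33 - 144·x + 270·x^2 + 3888·x^3 + 5103·x^4)·Dx^2 + (-2 + 18·x + 108·x^2 + 324·x^3 + 1134·x^4 + 1458·x^5)·Dx^3  (order 3).
h: a_k = 1, 21/2, -9/8, -405/16, -405/128, 195129/1280, -15309/1024, -12931731/14336, -2814669/32768, …
ICs: h(0) = 1, h′(0) = 21/2, h′′(0) = -9/4.

f: a_k = 1, 3/2, -9/8, 27/16, -405/128, 1701/256, -15309/1024, 72171/2048, -2814669/32768, …
g: a_k = 0, 9, 0, -27, 0, 729/5, 0, -6561/7, 0, …
Weyl lclm of L_f,L_g ⇒ L₀ (ord ≤ 3).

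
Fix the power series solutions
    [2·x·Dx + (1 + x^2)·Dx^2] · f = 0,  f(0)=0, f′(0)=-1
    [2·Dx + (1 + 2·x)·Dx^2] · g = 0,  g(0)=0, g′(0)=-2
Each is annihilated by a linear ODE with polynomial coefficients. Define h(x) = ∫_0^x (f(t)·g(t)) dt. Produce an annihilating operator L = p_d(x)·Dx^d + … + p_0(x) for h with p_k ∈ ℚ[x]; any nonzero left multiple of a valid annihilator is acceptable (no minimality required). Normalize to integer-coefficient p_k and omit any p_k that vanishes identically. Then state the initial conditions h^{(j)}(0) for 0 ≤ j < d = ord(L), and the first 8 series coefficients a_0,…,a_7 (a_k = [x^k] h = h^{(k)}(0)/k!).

f: a_k = 0, -1, 0, 1/3, 0, -1/5, 0, 1/7, …
g: a_k = 0, -2, 2, -8/3, 4, -32/5, 32/3, -128/7, …
Sym-product of L_f,L_g gives L₀ (≤ ord 4).
Integrate: L := L₀·Dx.
L = (24 + 80·x + 88·x^2 + 240·x^3 + 240·x^4 + 208·x^5 + 16·x^7)·Dx^2 + (12 + 80·x + 332·x^2 + 608·x^3 + 880·x^4 + 744·x^5 + 560·x^6 + 24·x^7 + 56·x^8)·Dx^3 + (12 + 52·x + 168·x^2 + 372·x^3 + 516·x^4 + 564·x^5 + 384·x^6 + 276·x^7 + 24·x^8 + 32·x^9)·Dx^4 + (2 + 12·x + 34·x^2 + 64·x^3 + 87·x^4 + 96·x^5 + 84·x^6 + 48·x^7 + 33·x^8 + 4·x^9 + 4·x^10)·Dx^5  (order 5).
h: a_k = 0, 0, 0, 2/3, -1/2, 2/5, -5/9, 38/45, …
ICs: h(0) = 0, h′(0) = 0, h′′(0) = 0, h′′′(0) = 4, h′′′′(0) = -12.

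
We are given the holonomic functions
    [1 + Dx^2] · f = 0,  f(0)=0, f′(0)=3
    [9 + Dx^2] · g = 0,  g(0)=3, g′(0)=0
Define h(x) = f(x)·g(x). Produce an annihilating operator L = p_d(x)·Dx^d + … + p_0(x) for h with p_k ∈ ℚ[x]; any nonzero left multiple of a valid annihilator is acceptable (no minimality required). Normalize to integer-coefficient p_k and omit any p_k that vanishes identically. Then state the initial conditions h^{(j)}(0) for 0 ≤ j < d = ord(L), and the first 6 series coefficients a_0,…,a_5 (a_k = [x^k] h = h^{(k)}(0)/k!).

L = 64 + 20·Dx^2 + Dx^4  (order 4).
h: a_k = 0, 9, 0, -42, 0, 186/5, …
ICs: h(0) = 0, h′(0) = 9, h′′(0) = 0, h′′′(0) = -252.

f: a_k = 0, 3, 0, -1/2, 0, 1/40, …
g: a_k = 3, 0, -27/2, 0, 81/8, 0, …
Sym-product of L_f,L_g gives L₀ (≤ ord 4).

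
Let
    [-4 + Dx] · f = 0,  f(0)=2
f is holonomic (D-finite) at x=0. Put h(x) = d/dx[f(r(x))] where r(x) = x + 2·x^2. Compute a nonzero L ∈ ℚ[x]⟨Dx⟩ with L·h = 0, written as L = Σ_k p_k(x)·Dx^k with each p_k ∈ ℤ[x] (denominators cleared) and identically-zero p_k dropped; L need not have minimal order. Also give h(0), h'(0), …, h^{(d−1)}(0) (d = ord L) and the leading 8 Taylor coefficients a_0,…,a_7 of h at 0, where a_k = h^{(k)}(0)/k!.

L = (8 + 32·x + 64·x^2) + (-1 - 4·x)·Dx  (order 1).
h: a_k = 8, 64, 256, 2560/3, 6656/3, 77824/15, 475136/45, 6258688/315, …
ICs: h(0) = 8.

f: a_k = 2, 8, 16, 64/3, 64/3, 256/15, 512/45, 2048/315, …
h₀=f(r): pull back L_f along r ⇒ L₀.
h₀' ⇒ L via d/dx closure of L₀.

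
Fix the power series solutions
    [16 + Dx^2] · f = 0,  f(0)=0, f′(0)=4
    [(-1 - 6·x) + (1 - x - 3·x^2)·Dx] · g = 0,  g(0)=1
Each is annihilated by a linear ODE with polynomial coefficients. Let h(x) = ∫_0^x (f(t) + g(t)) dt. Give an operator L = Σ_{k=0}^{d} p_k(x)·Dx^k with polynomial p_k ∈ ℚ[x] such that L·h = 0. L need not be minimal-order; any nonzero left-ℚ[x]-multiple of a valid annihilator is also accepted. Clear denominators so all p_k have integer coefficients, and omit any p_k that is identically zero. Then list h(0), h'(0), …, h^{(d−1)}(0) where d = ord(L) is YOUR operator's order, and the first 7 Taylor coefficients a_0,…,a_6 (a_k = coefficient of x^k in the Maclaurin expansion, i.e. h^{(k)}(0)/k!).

L = (-464 - 2816·x - 416·x^2 - 2112·x^3 - 5760·x^4 - 6912·x^5)·Dx + (192 - 304·x - 672·x^2 + 1312·x^3 + 1008·x^4 - 3456·x^5 - 3456·x^6)·Dx^2 + (-29 - 176·x - 26·x^2 - 132·x^3 - 360·x^4 - 432·x^5)·Dx^3 + (12 - 19·x - 42·x^2 + 82·x^3 + 63·x^4 - 216·x^5 - 216·x^6)·Dx^4  (order 4).
h: a_k = 0, 1, 5/2, 4/3, -11/12, 19/5, 364/45, …
ICs: h(0) = 0, h′(0) = 1, h′′(0) = 5, h′′′(0) = 8.

f: a_k = 0, 4, 0, -32/3, 0, 128/15, 0, …
g: a_k = 1, 1, 4, 7, 19, 40, 97, …
Sum ⇒ L₀ = lclm(L_f,L_g) in ℚ(x)⟨Dx⟩.
h=∫₀ˣh₀: take L = L₀·Dx.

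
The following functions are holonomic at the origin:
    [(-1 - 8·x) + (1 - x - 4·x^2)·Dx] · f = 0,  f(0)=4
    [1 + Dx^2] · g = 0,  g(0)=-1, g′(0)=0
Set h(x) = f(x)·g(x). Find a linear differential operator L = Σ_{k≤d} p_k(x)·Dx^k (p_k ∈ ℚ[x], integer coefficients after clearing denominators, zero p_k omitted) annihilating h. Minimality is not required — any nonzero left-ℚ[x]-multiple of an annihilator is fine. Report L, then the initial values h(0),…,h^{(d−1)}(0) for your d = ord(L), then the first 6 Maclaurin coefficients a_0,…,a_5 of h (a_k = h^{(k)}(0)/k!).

f: a_k = 4, 4, 20, 36, 116, 260, …
g: a_k = -1, 0, 1/2, 0, -1/24, 0, …
h₀=f·g: eliminate ⇒ L₀, order ≤ 1·2.
L = (7 + x + 4·x^2) + (2 + 16·x)·Dx + (-1 + x + 4·x^2)·Dx^2  (order 2).
h: a_k = -4, -4, -18, -34, -637/6, -1453/6, …
ICs: h(0) = -4, h′(0) = -4.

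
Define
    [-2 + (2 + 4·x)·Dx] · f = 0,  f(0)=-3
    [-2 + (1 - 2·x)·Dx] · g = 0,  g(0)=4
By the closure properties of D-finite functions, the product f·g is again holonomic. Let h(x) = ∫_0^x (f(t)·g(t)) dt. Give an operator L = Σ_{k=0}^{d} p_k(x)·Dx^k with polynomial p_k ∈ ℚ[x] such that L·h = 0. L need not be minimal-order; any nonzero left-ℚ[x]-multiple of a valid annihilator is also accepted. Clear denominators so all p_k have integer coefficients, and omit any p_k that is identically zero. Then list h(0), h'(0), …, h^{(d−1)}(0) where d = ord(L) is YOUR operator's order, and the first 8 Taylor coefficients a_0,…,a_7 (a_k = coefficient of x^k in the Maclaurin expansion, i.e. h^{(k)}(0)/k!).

f: a_k = -3, -3, 3/2, -3/2, 15/8, -21/8, 63/16, -99/16, …
g: a_k = 4, 8, 16, 32, 64, 128, 256, 512, …
Sym-product of L_f,L_g gives L₀ (≤ ord 1).
∫: right-multiply L₀ by Dx.
L = (3 + 2·x)·Dx + (-1 + 4·x^2)·Dx^2  (order 2).
h: a_k = 0, -12, -18, -22, -69/2, -537/10, -365/4, -4317/28, …
ICs: h(0) = 0, h′(0) = -12.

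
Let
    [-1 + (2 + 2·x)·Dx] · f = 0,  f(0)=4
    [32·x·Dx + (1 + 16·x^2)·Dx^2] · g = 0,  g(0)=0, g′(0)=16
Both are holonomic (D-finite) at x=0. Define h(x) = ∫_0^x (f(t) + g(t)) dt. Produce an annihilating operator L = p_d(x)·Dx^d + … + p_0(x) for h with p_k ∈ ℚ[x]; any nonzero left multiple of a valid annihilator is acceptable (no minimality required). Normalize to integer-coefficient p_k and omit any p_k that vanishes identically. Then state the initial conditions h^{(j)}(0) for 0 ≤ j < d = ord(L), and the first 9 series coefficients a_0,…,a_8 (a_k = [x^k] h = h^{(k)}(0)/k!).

L = (-64 - 160·x + 3072·x^2 + 1536·x^3)·Dx^2 + (-131 - 256·x + 5920·x^2 + 12288·x^3 + 5376·x^4)·Dx^3 + (-2 + 126·x + 192·x^2 + 2112·x^3 + 3584·x^4 + 1536·x^5)·Dx^4  (order 4).
h: a_k = 0, 4, 9, -1/6, -1021/48, -1/32, 87393/640, -3/256, -33554201/28672, …
ICs: h(0) = 0, h′(0) = 4, h′′(0) = 18, h′′′(0) = -1.

f: a_k = 4, 2, -1/2, 1/4, -5/32, 7/64, -21/256, 33/512, -429/8192, …
g: a_k = 0, 16, 0, -256/3, 0, 4096/5, 0, -65536/7, 0, …
Weyl lclm of L_f,L_g ⇒ L₀ (ord ≤ 3).
∫: right-multiply L₀ by Dx.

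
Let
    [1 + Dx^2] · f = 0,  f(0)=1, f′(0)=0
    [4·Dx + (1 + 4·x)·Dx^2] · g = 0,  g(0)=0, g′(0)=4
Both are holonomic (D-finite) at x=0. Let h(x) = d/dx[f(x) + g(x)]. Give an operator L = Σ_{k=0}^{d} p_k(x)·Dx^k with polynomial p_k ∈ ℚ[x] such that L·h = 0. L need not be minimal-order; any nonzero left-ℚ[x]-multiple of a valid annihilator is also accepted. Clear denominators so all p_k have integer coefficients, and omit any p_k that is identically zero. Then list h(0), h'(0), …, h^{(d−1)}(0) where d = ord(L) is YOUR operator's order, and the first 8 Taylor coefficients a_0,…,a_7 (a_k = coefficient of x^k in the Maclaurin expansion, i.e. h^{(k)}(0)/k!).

L = (388 + 32·x + 64·x^2) + (33 + 140·x + 48·x^2 + 64·x^3)·Dx + (388 + 32·x + 64·x^2)·Dx^2 + (33 + 140·x + 48·x^2 + 64·x^3)·Dx^3  (order 3).
h: a_k = 4, -17, 64, -1535/6, 1024, -491521/120, 16384, -330301439/5040, …
ICs: h(0) = 4, h′(0) = -17, h′′(0) = 128.

f: a_k = 1, 0, -1/2, 0, 1/24, 0, -1/720, 0, …
g: a_k = 0, 4, -8, 64/3, -64, 1024/5, -2048/3, 16384/7, …
f+g: L₀ = lclm(L_f,L_g), ord ≤ 2+2.
h₀' ⇒ L via d/dx closure of L₀.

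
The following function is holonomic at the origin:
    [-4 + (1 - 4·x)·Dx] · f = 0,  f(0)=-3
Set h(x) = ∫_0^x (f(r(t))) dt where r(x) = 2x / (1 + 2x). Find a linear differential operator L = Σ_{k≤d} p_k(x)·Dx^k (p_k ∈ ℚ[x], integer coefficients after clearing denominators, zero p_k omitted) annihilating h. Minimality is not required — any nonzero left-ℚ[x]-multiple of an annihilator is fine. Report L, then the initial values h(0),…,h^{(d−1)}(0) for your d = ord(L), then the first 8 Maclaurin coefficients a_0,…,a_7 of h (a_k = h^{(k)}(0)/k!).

f: a_k = -3, -12, -48, -192, -768, -3072, -12288, -49152, …
f∘r: x↦r, Dx↦Dx/r' in L_f ⇒ L₀.
Integrate: L := L₀·Dx.
L = 8·Dx + (-1 + 4·x + 12·x^2)·Dx^2  (order 2).
h: a_k = 0, -3, -12, -48, -216, -5184/5, -5184, -186624/7, …
ICs: h(0) = 0, h′(0) = -3.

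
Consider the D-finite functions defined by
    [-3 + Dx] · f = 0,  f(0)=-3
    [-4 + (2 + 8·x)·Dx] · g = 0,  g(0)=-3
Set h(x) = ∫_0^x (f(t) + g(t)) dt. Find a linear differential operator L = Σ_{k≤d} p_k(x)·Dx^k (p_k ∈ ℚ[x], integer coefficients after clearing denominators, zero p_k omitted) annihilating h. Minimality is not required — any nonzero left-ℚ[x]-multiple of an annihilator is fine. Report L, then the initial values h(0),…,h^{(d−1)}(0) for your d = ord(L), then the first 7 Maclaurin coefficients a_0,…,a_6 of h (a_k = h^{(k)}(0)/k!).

L = (30 + 72·x)·Dx + (-13 - 72·x - 144·x^2)·Dx^2 + (1 + 16·x + 48·x^2)·Dx^3  (order 3).
h: a_k = 0, -6, -15/2, -5/2, -51/8, 159/40, -1201/80, …
ICs: h(0) = 0, h′(0) = -6, h′′(0) = -15.

f: a_k = -3, -9, -27/2, -27/2, -81/8, -243/40, -243/80, …
g: a_k = -3, -6, 6, -12, 30, -84, 252, …
h₀=f+g: left-lcm gives L₀, ord ≤ 2.
Integrate: L := L₀·Dx.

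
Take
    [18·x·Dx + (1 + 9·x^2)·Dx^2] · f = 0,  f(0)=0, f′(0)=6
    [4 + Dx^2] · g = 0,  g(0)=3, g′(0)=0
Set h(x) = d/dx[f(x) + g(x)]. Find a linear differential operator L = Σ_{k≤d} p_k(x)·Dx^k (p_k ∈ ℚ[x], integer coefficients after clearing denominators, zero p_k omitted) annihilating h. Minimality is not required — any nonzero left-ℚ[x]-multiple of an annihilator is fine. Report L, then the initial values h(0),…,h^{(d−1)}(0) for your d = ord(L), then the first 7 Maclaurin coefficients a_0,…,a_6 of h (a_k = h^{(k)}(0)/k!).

f: a_k = 0, 6, 0, -18, 0, 486/5, 0, …
g: a_k = 3, 0, -6, 0, 2, 0, -4/15, …
Weyl lclm of L_f,L_g ⇒ L₀ (ord ≤ 4).
Differentiate: ansatz ord ≤ ord L₀ ⇒ L.
L = (-3744·x + 37584·x^3 + 11664·x^5) + (-28 + 864·x^2 + 10692·x^4 + 5832·x^6)·Dx + (-936·x + 9396·x^3 + 2916·x^5)·Dx^2 + (-7 + 216·x^2 + 2673·x^4 + 1458·x^6)·Dx^3  (order 3).
h: a_k = 6, -12, -54, 8, 486, -8/5, -4374, …
ICs: h(0) = 6, h′(0) = -12, h′′(0) = -108.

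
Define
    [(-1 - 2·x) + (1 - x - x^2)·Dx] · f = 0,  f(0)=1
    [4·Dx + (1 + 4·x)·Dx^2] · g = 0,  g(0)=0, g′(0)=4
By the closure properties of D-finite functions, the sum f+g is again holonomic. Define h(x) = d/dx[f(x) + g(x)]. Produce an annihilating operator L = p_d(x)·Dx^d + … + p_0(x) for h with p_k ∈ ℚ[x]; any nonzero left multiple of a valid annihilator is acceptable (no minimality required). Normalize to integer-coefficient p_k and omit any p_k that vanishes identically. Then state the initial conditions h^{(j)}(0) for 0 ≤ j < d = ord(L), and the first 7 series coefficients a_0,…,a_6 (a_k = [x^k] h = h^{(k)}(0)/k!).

L = (100 + 272·x + 392·x^2 + 144·x^3 + 96·x^4) + (-7 + 96·x + 434·x^2 + 540·x^3 + 304·x^4 + 160·x^5)·Dx + (-4 - 25·x - 28·x^2 + 46·x^3 + 73·x^4 + 76·x^5 + 32·x^6)·Dx^2  (order 2).
h: a_k = 5, -12, 73, -236, 1064, -4018, 16531, …
ICs: h(0) = 5, h′(0) = -12.

f: a_k = 1, 1, 2, 3, 5, 8, 13, …
g: a_k = 0, 4, -8, 64/3, -64, 1024/5, -2048/3, …
Sum ⇒ L₀ = lclm(L_f,L_g) in ℚ(x)⟨Dx⟩.
h₀' ⇒ L via d/dx closure of L₀.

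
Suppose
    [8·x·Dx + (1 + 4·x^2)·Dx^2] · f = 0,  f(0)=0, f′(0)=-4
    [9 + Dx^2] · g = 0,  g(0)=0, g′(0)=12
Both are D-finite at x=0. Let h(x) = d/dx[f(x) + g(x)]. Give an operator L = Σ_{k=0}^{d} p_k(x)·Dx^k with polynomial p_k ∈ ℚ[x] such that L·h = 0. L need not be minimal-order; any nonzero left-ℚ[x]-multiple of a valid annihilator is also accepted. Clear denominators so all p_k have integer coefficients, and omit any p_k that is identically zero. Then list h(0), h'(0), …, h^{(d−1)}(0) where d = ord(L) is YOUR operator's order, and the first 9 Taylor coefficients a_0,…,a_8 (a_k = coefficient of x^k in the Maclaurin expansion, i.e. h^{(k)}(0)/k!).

f: a_k = 0, -4, 0, 16/3, 0, -64/5, 0, 256/7, 0, …
g: a_k = 0, 12, 0, -18, 0, 81/10, 0, -243/140, 0, …
L₀ := lclm(L_f,L_g); ord L₀ ≤ 2+2.
Derive L from L₀ (diff closure).
L = (-2808·x + 19008·x^3 + 10368·x^5) + (9 + 1548·x^2 + 7344·x^4 + 5184·x^6)·Dx + (-312·x + 2112·x^3 + 1152·x^5)·Dx^2 + (1 + 172·x^2 + 816·x^4 + 576·x^6)·Dx^3  (order 3).
h: a_k = 8, 0, -38, 0, -47/2, 0, 4877/20, 0, -1144693/1120, …
ICs: h(0) = 8, h′(0) = 0, h′′(0) = -76.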